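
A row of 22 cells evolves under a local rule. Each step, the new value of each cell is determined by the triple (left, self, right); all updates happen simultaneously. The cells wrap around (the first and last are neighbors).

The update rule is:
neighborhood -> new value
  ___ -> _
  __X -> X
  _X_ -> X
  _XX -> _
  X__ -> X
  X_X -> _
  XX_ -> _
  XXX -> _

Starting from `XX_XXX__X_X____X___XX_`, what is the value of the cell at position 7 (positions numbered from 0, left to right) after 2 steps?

step 1: ______XXX_XX__XXX_X___
step 2: _____X______XX____XX__
position 7 holds _

_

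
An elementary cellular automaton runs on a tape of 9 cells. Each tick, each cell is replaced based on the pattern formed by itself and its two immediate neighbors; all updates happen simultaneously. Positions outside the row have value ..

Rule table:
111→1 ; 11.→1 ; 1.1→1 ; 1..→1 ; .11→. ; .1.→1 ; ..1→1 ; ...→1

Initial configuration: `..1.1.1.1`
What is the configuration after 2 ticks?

111111111
.11111111

.11111111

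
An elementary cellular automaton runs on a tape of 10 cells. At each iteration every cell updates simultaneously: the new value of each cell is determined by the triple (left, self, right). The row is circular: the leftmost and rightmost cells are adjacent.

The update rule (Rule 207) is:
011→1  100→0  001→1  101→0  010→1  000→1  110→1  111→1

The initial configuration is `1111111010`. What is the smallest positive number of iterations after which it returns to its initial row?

1

iteration 1: 1111111010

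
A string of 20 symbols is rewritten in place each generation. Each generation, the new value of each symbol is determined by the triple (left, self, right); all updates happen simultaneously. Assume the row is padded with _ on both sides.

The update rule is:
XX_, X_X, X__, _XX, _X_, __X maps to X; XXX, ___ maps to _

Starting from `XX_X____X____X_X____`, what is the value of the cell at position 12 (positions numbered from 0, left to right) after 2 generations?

generation 1: XXXXX__XXX__XXXXX___
generation 2: X___XXXX_XXXX___XX__
position 12 holds X

X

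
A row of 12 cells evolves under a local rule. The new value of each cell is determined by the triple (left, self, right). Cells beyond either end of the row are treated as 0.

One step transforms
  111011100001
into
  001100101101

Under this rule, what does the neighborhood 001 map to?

At position 10 the neighborhood is 001; the next row has 0 there.

0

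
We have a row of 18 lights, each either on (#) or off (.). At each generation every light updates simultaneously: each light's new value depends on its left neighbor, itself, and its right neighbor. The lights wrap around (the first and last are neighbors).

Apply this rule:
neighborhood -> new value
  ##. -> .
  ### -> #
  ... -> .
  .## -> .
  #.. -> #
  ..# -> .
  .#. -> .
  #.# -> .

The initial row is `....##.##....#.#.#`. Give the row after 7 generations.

generation 1: #........#........
generation 2: .#........#.......
generation 3: ..#........#......
generation 4: ...#........#.....
generation 5: ....#........#....
generation 6: .....#........#...
generation 7: ......#........#..

......#........#..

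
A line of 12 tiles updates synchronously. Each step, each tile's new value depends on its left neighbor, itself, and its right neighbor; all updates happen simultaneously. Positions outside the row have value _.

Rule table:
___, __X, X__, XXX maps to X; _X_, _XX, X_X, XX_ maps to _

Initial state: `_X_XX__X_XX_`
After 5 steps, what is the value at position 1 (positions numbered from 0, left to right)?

X

X____XX____X
_XXXX__XXXX_
X_XX_XX_XX_X
____________
XXXXXXXXXXXX
position 1 holds X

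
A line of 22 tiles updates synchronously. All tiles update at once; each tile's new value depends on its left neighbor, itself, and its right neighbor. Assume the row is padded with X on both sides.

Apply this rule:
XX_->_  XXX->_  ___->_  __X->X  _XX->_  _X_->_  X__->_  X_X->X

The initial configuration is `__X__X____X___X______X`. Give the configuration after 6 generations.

generation 1: _X__X____X___X______X_
generation 2: X__X____X___X______X_X
generation 3: __X____X___X______X_X_
generation 4: _X____X___X______X_X_X
generation 5: X____X___X______X_X_X_
generation 6: ____X___X______X_X_X_X

____X___X______X_X_X_X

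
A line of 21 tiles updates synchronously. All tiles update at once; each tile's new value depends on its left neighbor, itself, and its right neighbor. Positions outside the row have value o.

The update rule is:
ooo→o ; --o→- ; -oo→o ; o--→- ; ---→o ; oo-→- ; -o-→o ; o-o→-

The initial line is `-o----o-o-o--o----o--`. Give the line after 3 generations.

-o-oo-o-o-o--o-oo-o--
-o-o--o-o-o--o-o--o--
-o-o--o-o-o--o-o--o--

-o-o--o-o-o--o-o--o--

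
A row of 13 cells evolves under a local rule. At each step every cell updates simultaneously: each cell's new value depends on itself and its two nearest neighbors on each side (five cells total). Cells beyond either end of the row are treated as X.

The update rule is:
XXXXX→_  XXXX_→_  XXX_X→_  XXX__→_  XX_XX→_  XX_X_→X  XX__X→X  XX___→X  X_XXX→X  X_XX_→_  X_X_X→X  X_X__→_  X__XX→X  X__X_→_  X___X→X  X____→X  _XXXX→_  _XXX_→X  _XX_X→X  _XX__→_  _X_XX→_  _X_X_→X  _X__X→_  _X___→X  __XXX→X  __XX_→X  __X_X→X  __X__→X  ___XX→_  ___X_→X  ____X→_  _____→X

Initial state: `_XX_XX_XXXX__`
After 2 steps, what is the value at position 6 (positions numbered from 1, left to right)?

step 1: __X__X_X___XX
step 2: X_X__XX_XX_X_
position 6 holds X

X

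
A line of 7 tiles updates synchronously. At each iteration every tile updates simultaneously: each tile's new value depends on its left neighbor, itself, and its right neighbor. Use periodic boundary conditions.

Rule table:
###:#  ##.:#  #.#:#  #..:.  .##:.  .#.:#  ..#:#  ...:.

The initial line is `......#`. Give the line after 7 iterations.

##.###.

.....##
....#.#
...####
..#.###
.###.##
#.###.#
##.###.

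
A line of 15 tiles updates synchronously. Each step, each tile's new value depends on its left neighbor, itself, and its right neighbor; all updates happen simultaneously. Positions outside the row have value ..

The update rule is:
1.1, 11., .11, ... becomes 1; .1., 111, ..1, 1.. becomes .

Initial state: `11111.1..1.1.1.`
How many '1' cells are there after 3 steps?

1...11....1.1..
..1.11.11..1..1
1..111111......
count of 1: 7

7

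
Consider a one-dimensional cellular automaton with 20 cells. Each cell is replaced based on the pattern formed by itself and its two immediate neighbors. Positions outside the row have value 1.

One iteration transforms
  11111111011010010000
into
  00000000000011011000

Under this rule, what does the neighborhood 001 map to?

At position 14 the neighborhood is 001; the next row has 0 there.

0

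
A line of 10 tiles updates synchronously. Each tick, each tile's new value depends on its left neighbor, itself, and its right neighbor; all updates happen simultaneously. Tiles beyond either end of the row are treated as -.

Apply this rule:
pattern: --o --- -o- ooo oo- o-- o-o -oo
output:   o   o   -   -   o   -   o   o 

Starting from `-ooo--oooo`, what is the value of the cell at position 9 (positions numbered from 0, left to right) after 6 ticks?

oo-o-oo--o
ooo-ooo-o-
o-ooo-oo--
-oo-oooo-o
ooooo--oo-
o---o-ooo-
position 9 holds -

-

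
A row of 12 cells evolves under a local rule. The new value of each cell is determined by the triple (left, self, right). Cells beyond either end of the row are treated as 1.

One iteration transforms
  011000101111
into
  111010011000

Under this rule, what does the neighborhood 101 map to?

1

At position 0 the neighborhood is 101; the next row has 1 there.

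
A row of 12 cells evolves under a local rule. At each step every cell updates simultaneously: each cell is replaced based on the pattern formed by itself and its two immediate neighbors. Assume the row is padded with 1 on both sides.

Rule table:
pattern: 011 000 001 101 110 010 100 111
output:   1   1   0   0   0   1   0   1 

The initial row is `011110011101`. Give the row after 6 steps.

step 1: 011100011001
step 2: 011001010001
step 3: 010001010101
step 4: 010101010101
step 5: 010101010101  (fixed point — unchanged through step 6)

010101010101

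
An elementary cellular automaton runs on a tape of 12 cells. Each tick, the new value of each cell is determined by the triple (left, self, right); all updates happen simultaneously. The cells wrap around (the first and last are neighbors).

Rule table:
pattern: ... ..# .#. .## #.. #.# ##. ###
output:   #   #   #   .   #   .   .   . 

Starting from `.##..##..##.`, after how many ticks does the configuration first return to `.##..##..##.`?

#..##..##..#
.##..##..##.

2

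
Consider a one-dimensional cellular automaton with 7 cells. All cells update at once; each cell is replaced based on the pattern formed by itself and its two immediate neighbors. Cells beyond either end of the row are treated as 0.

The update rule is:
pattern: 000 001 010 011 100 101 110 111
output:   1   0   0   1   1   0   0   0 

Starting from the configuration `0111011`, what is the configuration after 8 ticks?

0100011

0100010
0011001
1010100
0000011
1111010
1000001
0111100
0100011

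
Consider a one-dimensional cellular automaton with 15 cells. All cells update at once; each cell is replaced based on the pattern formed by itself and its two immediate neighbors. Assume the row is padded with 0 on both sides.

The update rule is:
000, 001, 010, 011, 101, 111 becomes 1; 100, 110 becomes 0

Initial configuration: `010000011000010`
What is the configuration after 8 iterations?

100111100110011

110111110011110
101111100111100
111111001111001
111110011110011
111100111100110
111001111001100
110011110011001
100111100110011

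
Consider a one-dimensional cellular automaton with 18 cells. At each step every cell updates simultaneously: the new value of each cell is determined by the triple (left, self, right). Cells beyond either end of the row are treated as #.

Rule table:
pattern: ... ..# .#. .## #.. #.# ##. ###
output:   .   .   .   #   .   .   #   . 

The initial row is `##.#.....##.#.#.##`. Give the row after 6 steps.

.........##.......

.#.......##.....#.
.........##.......
.........##.......  (fixed point — unchanged through step 6)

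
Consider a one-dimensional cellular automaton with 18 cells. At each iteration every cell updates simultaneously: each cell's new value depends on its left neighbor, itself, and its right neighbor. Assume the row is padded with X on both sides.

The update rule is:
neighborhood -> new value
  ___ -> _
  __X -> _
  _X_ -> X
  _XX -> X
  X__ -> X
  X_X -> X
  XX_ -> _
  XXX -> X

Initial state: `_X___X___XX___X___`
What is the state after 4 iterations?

XXX__XX__X_X__XX__
XX_X_X_X_XXXX_X_X_
X_XXXXXXXXXX_XXXXX
_XXXXXXXXXX_XXXXXX

_XXXXXXXXXX_XXXXXX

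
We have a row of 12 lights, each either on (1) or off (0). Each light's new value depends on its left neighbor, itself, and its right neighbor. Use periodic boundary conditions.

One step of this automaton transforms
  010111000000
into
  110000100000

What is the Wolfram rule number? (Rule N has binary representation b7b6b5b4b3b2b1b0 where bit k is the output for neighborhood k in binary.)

22

position 4: 111 → 0  (bit 7 = 0)
position 5: 110 → 0  (bit 6 = 0)
position 2: 101 → 0  (bit 5 = 0)
position 6: 100 → 1  (bit 4 = 1)
position 3: 011 → 0  (bit 3 = 0)
position 1: 010 → 1  (bit 2 = 1)
position 0: 001 → 1  (bit 1 = 1)
position 7: 000 → 0  (bit 0 = 0)
bits b7..b0 = 00010110 = 22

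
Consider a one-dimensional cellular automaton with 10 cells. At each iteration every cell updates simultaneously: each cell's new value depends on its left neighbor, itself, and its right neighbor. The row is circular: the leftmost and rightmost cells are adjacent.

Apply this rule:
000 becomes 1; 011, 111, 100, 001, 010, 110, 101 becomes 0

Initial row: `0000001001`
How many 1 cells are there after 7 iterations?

iteration 1: 0111100000
iteration 2: 0000001111
iteration 3: 0111100000  (repeats iteration 1; period 2)
iteration 7: 0111100000
count of 1: 4

4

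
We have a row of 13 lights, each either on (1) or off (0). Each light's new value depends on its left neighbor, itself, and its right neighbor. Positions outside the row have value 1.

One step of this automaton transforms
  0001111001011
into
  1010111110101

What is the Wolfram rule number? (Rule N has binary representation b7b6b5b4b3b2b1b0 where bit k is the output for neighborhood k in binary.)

242

position 4: 111 → 1  (bit 7 = 1)
position 6: 110 → 1  (bit 6 = 1)
position 10: 101 → 1  (bit 5 = 1)
position 0: 100 → 1  (bit 4 = 1)
position 3: 011 → 0  (bit 3 = 0)
position 9: 010 → 0  (bit 2 = 0)
position 2: 001 → 1  (bit 1 = 1)
position 1: 000 → 0  (bit 0 = 0)
bits b7..b0 = 11110010 = 242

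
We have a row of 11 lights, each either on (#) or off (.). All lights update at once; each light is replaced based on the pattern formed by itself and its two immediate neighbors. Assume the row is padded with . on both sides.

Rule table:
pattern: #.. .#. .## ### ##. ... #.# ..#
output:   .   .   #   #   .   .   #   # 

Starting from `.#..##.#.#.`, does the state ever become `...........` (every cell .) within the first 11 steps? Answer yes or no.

#..##.#.#..
..##.#.#...
.##.#.#....
##.#.#.....
#.#.#......
.#.#.......
#.#........
.#.........
#..........
...........
all cells are . at step 10

yes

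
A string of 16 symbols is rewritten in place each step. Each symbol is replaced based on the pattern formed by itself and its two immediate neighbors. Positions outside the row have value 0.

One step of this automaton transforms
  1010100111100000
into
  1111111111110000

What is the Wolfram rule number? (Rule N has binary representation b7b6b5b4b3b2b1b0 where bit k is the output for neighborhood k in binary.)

254

position 8: 111 → 1  (bit 7 = 1)
position 10: 110 → 1  (bit 6 = 1)
position 1: 101 → 1  (bit 5 = 1)
position 5: 100 → 1  (bit 4 = 1)
position 7: 011 → 1  (bit 3 = 1)
position 0: 010 → 1  (bit 2 = 1)
position 6: 001 → 1  (bit 1 = 1)
position 12: 000 → 0  (bit 0 = 0)
bits b7..b0 = 11111110 = 254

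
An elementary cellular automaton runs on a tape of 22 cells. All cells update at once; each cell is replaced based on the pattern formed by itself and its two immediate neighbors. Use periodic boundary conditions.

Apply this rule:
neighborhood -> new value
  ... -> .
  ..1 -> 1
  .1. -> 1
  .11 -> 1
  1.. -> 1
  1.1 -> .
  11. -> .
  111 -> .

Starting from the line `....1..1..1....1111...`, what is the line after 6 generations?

...111111111..11...1..
..11........111.1.111.
.11.1......11...1.1..1
.1..11....11.1.11.1111
.1111.1..11..1.1..1...
11....1111.111.11111..

11....1111.111.11111..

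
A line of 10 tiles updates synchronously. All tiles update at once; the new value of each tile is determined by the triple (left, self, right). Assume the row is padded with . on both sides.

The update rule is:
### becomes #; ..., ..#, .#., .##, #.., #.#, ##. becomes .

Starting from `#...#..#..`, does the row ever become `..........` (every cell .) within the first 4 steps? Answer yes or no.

yes

step 1: ..........
all cells are . at step 1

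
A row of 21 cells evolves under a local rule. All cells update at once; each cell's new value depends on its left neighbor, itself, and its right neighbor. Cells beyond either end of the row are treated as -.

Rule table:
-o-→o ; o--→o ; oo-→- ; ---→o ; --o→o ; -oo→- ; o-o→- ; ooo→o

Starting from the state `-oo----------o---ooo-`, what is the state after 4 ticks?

o--oooooooooooooo-o-o
ooo-oooooooooooo--o-o
-o---oooooooooo-ooo-o
ooooo-oooooooo---o--o

ooooo-oooooooo---o--o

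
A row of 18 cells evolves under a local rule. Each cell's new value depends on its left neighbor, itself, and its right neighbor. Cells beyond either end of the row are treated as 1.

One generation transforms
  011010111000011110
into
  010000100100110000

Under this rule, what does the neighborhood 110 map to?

At position 2 the neighborhood is 110; the next row has 0 there.

0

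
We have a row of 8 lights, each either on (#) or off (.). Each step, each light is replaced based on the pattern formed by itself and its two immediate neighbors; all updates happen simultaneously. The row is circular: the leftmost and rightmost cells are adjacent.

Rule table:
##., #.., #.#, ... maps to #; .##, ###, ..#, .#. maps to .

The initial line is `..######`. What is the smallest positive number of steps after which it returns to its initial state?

step 1: #......#
step 2: ######..
step 3: .....##.
step 4: ####..##
step 5: ...##...
step 6: ##..####
step 7: .##.....
step 8: ..######

8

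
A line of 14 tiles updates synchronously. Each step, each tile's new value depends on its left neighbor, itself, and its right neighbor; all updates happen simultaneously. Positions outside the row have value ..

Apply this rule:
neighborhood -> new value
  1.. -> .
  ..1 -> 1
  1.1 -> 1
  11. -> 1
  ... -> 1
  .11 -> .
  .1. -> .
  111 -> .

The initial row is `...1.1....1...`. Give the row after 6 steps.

.1.1.1.1.1..1.

111.1..111..11
..11..1..1.1.1
11.1.1..1.1.1.
.11.1..1.1.1..
1.11..1.1.1..1
.1.1.1.1.1..1.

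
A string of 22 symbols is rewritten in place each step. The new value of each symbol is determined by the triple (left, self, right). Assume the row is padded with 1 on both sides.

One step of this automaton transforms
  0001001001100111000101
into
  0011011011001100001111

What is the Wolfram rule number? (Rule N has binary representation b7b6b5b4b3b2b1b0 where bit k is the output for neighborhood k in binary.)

46

position 14: 111 → 0  (bit 7 = 0)
position 10: 110 → 0  (bit 6 = 0)
position 20: 101 → 1  (bit 5 = 1)
position 0: 100 → 0  (bit 4 = 0)
position 9: 011 → 1  (bit 3 = 1)
position 3: 010 → 1  (bit 2 = 1)
position 2: 001 → 1  (bit 1 = 1)
position 1: 000 → 0  (bit 0 = 0)
bits b7..b0 = 00101110 = 46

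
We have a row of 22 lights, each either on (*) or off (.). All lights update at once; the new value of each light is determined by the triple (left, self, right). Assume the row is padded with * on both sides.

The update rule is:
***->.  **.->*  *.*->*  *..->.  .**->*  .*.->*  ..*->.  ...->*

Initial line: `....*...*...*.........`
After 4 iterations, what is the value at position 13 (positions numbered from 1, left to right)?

*

iteration 1: .**.*.*.*.*.*.*******.
iteration 2: ***************.....**
iteration 3: ..............*.***.*.
iteration 4: .************.***.****
position 13 holds *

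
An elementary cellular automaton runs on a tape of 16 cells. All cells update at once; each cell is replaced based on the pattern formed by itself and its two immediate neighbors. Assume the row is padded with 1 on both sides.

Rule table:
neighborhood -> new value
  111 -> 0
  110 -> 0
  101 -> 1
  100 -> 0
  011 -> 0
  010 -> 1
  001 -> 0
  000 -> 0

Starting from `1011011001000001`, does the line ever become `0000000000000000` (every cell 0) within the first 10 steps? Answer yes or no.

no

0100100001000000
1100100001000000
0000100001000000
0000100001000000  (fixed point — unchanged through step 10)
step 10 is 0000100001000000, still not uniform 0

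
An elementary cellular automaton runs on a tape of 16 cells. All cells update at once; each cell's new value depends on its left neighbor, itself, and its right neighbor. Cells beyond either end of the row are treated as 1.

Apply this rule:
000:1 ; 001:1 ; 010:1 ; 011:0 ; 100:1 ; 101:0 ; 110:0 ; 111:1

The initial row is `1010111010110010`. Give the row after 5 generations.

0010010010001110
1111111111110100
1111111111100111
1111111111011011
1111111110000001

1111111110000001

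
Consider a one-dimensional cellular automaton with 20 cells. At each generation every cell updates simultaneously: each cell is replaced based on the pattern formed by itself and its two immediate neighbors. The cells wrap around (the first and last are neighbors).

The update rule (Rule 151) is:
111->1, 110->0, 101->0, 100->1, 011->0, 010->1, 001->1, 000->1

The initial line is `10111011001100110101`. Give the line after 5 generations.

11111011110011110111

00010000110011000100
11111111001100111111
11111110110011011111
11111100001100001111
11111011110011110111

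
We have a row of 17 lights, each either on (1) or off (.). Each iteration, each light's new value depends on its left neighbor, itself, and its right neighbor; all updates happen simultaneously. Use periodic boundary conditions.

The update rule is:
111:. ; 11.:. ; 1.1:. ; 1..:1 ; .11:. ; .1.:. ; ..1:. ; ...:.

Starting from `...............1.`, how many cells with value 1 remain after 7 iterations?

................1
1................
.1...............
..1..............
...1.............
....1............
.....1...........
count of 1: 1

1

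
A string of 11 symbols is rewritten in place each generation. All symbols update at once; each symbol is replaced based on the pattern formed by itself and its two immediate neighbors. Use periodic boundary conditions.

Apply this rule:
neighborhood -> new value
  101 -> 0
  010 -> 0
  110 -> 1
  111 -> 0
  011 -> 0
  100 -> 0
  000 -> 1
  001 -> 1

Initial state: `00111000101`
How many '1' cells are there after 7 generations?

4

01001011000
10010001011
10100110000
00001010111
01110000001
00010111110
11100000010
count of 1: 4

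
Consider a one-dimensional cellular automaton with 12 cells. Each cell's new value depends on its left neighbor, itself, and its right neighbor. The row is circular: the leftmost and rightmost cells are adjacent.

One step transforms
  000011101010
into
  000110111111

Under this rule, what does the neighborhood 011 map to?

1

At position 4 the neighborhood is 011; the next row has 1 there.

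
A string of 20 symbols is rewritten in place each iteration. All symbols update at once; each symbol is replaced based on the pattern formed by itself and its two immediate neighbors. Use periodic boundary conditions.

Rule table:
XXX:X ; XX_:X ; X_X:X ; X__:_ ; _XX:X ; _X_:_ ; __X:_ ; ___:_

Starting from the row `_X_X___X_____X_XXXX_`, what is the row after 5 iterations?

iteration 1: __X___________XXXXX_
iteration 2: ______________XXXXX_
iteration 3: ______________XXXXX_  (fixed point — unchanged through iteration 5)

______________XXXXX_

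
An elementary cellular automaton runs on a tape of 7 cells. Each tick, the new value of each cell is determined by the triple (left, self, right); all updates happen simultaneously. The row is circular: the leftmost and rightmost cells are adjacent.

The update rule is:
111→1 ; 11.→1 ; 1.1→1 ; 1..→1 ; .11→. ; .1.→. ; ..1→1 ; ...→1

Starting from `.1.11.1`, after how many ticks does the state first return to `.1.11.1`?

1.1.11.
.1.1.11
1.1.1.1
11.1.1.
.11.1.1
1.11.1.
.1.11.1

7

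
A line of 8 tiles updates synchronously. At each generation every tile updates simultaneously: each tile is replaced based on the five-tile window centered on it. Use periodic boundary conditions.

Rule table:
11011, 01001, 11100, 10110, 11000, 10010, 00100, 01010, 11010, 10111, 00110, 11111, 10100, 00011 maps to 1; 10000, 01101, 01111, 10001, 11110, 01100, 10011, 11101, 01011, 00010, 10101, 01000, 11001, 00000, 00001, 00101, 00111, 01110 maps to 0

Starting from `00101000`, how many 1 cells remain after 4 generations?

5

00011000
00110100
01101100
11011010
count of 1: 5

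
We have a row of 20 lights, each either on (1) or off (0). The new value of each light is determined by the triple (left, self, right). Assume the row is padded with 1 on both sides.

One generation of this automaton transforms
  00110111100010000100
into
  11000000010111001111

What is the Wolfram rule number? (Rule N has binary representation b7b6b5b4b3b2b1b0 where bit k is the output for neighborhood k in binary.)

22

position 6: 111 → 0  (bit 7 = 0)
position 3: 110 → 0  (bit 6 = 0)
position 4: 101 → 0  (bit 5 = 0)
position 0: 100 → 1  (bit 4 = 1)
position 2: 011 → 0  (bit 3 = 0)
position 12: 010 → 1  (bit 2 = 1)
position 1: 001 → 1  (bit 1 = 1)
position 10: 000 → 0  (bit 0 = 0)
bits b7..b0 = 00010110 = 22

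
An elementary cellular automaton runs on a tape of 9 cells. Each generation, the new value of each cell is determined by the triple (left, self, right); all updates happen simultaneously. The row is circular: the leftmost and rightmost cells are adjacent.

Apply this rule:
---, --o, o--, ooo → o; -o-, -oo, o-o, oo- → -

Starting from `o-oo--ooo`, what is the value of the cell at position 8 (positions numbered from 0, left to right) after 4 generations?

generation 1: ----oo-oo
generation 2: oooo-----
generation 3: -oo-ooooo
generation 4: -----ooo-
position 8 holds -

-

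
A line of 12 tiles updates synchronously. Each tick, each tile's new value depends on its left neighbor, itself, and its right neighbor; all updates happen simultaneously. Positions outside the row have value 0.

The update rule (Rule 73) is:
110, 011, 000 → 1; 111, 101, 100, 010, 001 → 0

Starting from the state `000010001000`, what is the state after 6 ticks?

111000100011
101010001011
000000100011
111110001011
100010100011
001000001011

001000001011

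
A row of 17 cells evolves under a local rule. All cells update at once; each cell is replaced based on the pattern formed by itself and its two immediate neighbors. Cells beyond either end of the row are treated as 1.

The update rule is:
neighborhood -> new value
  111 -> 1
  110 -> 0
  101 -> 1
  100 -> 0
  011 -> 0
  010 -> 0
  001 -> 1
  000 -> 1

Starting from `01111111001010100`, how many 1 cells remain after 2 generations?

8

10111110010101001
01011100101010010
count of 1: 8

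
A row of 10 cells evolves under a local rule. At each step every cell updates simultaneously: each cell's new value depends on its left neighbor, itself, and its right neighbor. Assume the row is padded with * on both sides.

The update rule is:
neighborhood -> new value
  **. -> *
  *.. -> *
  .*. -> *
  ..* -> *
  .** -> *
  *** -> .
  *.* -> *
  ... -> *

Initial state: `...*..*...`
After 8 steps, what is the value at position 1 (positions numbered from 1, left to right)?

**********
..........
**********  (repeats step 1; period 2)
step 8: ..........
position 1 holds .

.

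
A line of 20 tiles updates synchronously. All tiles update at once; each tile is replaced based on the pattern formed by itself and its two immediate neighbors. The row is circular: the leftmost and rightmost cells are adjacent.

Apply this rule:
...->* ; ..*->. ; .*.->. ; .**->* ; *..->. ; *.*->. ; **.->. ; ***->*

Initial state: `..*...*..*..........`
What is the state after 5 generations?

**..*.*..*.******...

generation 1: *...*......*********
generation 2: ..*...****.*********
generation 3: ....*.***..********.
generation 4: ***...**...*******..
generation 5: **..*.*..*.******...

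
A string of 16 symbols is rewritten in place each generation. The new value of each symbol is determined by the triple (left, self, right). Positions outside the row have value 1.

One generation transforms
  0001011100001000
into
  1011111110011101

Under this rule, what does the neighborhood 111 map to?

At position 6 the neighborhood is 111; the next row has 1 there.

1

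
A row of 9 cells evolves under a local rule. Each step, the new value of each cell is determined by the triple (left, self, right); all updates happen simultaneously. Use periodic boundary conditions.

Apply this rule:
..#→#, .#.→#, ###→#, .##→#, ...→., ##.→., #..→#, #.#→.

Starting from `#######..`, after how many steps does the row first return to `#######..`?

18

######.##
#####..##
####.####
###..####
##.######
#..######
.########
.#######.
#######.#
######..#
#####.###
####..###
###.#####
##..#####
#.#######
..#######
########.
#######..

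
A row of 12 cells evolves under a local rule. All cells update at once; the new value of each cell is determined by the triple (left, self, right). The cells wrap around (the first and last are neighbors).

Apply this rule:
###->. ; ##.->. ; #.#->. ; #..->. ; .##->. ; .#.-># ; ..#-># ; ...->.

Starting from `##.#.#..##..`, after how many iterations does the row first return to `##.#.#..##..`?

...#.#.#...#
..##.#.#..##
.#...#.#.#..
##..##.#.#..
...#...#.#.#
..##..##.#.#
.#...#...#.#
.#..##..##.#
.#.#...#...#
.#.#..##..##
.#.#.#...#..
##.#.#..##..

12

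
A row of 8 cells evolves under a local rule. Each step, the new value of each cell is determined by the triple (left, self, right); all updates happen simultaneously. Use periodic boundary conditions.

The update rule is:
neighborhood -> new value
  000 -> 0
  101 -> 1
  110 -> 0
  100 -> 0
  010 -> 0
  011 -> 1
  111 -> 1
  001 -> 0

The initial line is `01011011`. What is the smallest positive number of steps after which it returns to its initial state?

10110110
01101101
11011010
10110101
01101011
11010110
10101101
01011011

8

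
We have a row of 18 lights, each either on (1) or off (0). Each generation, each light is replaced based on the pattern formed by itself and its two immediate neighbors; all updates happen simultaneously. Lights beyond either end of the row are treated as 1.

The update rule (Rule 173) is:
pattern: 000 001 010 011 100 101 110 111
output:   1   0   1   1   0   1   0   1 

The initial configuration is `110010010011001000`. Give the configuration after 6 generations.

100010010010001010
001010010010101111
001110010011111111
001100010011111111
001001010011111111
001001110011111111

001001110011111111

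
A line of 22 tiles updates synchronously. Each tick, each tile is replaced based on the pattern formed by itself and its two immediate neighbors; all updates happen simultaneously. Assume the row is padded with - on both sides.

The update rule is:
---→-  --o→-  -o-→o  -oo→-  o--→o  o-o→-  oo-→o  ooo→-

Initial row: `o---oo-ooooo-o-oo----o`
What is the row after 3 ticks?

--oo--oo---o--oo--oo-o

tick 1: oo---o-----o-o--oo---o
tick 2: -oo--oo----o-oo--oo--o
tick 3: --oo--oo---o--oo--oo-o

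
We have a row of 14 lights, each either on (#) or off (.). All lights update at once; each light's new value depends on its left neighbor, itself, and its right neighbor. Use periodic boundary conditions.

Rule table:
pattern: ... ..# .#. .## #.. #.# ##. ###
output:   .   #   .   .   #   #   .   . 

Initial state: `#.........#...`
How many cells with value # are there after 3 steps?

6

.#.......#.#.#
#.#.....#.#.#.
.#.#...#.#.#.#
count of #: 6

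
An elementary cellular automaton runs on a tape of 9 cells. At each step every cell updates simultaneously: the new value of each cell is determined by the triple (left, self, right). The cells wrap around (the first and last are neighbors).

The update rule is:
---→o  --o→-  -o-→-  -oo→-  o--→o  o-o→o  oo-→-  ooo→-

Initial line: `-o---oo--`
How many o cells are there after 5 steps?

--oo---oo
o---oo---
-oo---oo-
---oo---o
oo---oo--
count of o: 4

4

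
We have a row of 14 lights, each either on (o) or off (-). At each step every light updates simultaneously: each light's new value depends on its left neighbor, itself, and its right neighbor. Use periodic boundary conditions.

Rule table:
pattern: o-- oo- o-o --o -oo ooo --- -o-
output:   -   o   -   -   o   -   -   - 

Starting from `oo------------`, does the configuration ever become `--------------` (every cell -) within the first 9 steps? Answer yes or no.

oo------------  (fixed point — unchanged through step 9)
step 9 is oo------------, still not uniform -

no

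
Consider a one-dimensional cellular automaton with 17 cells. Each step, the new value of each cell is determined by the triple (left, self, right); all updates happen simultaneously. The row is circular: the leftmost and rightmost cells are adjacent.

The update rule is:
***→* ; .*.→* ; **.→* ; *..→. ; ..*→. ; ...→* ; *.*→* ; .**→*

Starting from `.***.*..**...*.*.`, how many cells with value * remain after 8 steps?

13

step 1: .*****..**.*.***.
step 2: .*****..********.
step 3: .*****..********.  (fixed point — unchanged through step 8)
count of *: 13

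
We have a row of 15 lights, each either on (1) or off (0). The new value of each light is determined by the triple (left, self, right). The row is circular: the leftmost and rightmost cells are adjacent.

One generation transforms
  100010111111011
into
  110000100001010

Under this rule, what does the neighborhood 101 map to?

0

At position 5 the neighborhood is 101; the next row has 0 there.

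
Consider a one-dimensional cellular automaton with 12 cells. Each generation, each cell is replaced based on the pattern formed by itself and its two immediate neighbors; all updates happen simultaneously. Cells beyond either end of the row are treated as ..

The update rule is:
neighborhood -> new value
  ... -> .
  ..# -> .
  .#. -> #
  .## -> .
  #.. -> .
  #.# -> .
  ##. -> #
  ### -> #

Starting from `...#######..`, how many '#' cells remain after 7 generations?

....######..
.....#####..
......####..
.......###..
........##..
.........#..
.........#..
count of #: 1

1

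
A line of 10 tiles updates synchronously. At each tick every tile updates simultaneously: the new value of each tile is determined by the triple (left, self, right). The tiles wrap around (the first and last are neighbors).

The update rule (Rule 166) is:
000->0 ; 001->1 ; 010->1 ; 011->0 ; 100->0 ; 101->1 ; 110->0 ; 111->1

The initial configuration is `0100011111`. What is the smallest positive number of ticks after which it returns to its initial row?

40

1100101110
0001110101
0010101111
0111110110
1011101000
1101011001
1011100010
1101000111
1011001011
0100011101
1100101011
1001111101
0010111010
0111010110
1010111000
1111010001
1110110010
0101000111
1111001010
0110011111
1000101110
1001110101
0010101110
0111110100
1011101100
1101010001
1011110010
1101100111
1010001011
0110011101
1000101011
0001111101
0010111011
0111010100
1010111100
1111011001
1110100010
0101100111
1110001010
0100011111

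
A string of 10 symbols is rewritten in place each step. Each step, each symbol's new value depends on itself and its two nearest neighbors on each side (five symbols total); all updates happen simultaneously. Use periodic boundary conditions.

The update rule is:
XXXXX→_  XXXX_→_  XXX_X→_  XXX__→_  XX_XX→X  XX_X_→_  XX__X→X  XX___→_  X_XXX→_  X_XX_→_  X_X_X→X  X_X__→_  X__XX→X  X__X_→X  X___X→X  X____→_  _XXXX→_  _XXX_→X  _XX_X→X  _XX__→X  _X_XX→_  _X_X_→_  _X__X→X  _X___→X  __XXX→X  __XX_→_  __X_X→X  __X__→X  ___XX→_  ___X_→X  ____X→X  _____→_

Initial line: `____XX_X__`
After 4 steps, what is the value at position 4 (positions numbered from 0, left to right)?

_

__X__X__X_
XXXXXXXXXX
__________
__________
position 4 holds _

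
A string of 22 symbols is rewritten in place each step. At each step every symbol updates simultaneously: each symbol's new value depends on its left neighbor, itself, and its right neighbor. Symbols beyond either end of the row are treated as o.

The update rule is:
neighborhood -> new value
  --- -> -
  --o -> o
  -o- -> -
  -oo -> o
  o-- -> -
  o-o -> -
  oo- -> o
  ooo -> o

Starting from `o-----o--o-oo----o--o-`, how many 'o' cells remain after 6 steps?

15

step 1: o----o--o--oo---o--o--
step 2: o---o--o--ooo--o--o--o
step 3: o--o--o--oooo-o--o--oo
step 4: o-o--o--ooooo---o--ooo
step 5: o---o--oooooo--o--oooo
step 6: o--o--ooooooo-o--ooooo
count of o: 15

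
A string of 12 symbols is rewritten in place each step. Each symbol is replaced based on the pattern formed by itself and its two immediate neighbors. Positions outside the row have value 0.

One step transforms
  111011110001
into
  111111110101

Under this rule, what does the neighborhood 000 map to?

1

At position 9 the neighborhood is 000; the next row has 1 there.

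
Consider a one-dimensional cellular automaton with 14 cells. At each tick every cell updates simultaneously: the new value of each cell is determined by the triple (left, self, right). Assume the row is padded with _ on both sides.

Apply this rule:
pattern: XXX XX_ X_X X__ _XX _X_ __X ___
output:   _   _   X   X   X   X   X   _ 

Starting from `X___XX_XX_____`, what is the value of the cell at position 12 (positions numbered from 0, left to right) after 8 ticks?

_

XX_XX_XX_X____
X_XX_XX_XXX___
XXX_XX_XX__X__
X__XX_XX_XXXX_
XXXX_XX_XX___X
X___XX_XX_X_XX
XX_XX_XX_XXXX_
X_XX_XX_XX___X
position 12 holds _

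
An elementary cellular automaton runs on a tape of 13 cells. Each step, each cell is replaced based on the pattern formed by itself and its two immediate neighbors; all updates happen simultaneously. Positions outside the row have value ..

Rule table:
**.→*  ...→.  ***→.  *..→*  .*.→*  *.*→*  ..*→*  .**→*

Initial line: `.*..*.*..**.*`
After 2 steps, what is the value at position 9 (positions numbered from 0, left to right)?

.

*************
*...........*
position 9 holds .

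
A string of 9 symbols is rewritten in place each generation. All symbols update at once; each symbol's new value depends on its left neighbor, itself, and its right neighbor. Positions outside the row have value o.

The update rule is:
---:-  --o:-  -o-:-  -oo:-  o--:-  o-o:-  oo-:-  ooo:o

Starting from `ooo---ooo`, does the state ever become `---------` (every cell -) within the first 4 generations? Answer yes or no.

yes

oo-----oo
o-------o
---------
all cells are - at generation 3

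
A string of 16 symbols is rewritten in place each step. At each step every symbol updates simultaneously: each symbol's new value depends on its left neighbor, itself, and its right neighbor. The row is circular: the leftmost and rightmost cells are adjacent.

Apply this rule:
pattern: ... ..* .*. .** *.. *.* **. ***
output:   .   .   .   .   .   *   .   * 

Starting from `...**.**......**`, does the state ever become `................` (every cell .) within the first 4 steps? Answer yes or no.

.....*..........
................
all cells are . at step 2

yes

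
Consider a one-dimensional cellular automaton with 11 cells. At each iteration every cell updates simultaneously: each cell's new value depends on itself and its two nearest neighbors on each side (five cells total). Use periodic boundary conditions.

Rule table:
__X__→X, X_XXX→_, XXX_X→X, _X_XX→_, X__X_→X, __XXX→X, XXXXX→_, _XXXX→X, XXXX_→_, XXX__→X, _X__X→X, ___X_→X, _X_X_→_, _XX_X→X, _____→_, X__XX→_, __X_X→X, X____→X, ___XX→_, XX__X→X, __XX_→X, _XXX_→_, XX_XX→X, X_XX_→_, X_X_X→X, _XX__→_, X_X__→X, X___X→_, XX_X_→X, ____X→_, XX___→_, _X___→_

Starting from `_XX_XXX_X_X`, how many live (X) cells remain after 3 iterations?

__XX__XXX_X
X_X_X_X_XXX
XXX_X_X__X_
count of X: 6

6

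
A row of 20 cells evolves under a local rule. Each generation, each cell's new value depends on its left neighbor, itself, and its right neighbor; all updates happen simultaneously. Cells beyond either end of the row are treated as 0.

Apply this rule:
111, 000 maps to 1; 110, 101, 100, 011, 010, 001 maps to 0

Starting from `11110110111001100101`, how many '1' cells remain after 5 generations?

13

generation 1: 01100000010000000000
generation 2: 00001111000111111111
generation 3: 11100110010011111110
generation 4: 01000000000001111100
generation 5: 00011111111100111001
count of 1: 13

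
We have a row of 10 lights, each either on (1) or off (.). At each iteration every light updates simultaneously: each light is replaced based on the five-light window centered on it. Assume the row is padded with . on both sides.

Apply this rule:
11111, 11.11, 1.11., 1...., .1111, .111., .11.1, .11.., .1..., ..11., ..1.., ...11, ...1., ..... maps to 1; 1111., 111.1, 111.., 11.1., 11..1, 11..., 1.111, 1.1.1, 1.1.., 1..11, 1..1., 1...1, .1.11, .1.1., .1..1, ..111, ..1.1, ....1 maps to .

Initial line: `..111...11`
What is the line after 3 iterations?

11.1.....1

.1.1...111
1...1.1.1.
11.1.....1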